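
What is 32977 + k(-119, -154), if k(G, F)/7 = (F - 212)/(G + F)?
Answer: 428823/13 ≈ 32986.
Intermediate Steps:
k(G, F) = 7*(-212 + F)/(F + G) (k(G, F) = 7*((F - 212)/(G + F)) = 7*((-212 + F)/(F + G)) = 7*(-212 + F)/(F + G))
32977 + k(-119, -154) = 32977 + 7*(-212 - 154)/(-154 - 119) = 32977 + 7*(-366)/(-273) = 32977 + 7*(-1/273)*(-366) = 32977 + 122/13 = 428823/13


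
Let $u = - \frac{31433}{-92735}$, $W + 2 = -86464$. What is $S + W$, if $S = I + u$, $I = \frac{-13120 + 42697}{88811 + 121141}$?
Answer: $- \frac{33009312166259}{381762720} \approx -86466.0$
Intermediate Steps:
$W = -86466$ ($W = -2 - 86464 = -86466$)
$I = \frac{9859}{69984}$ ($I = \frac{29577}{209952} = 29577 \cdot \frac{1}{209952} = \frac{9859}{69984} \approx 0.14088$)
$u = \frac{1849}{5455}$ ($u = \left(-31433\right) \left(- \frac{1}{92735}\right) = \frac{1849}{5455} \approx 0.33895$)
$S = \frac{183181261}{381762720}$ ($S = \frac{9859}{69984} + \frac{1849}{5455} = \frac{183181261}{381762720} \approx 0.47983$)
$S + W = \frac{183181261}{381762720} - 86466 = - \frac{33009312166259}{381762720}$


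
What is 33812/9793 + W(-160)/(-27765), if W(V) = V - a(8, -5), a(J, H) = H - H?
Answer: 188071412/54380529 ≈ 3.4584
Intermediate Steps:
a(J, H) = 0
W(V) = V (W(V) = V - 1*0 = V + 0 = V)
33812/9793 + W(-160)/(-27765) = 33812/9793 - 160/(-27765) = 33812*(1/9793) - 160*(-1/27765) = 33812/9793 + 32/5553 = 188071412/54380529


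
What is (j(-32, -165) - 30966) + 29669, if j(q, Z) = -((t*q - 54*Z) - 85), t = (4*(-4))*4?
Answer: -12170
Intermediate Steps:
t = -64 (t = -16*4 = -64)
j(q, Z) = 85 + 54*Z + 64*q (j(q, Z) = -((-64*q - 54*Z) - 85) = -(-85 - 64*q - 54*Z) = 85 + 54*Z + 64*q)
(j(-32, -165) - 30966) + 29669 = ((85 + 54*(-165) + 64*(-32)) - 30966) + 29669 = ((85 - 8910 - 2048) - 30966) + 29669 = (-10873 - 30966) + 29669 = -41839 + 29669 = -12170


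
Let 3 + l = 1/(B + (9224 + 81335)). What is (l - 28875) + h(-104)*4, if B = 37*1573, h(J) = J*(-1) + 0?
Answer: -4234007119/148760 ≈ -28462.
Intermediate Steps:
h(J) = -J (h(J) = -J + 0 = -J)
B = 58201
l = -446279/148760 (l = -3 + 1/(58201 + (9224 + 81335)) = -3 + 1/(58201 + 90559) = -3 + 1/148760 = -446279/148760 ≈ -3.0000)
(l - 28875) + h(-104)*4 = (-446279/148760 - 28875) - 1*(-104)*4 = -4295891279/148760 + 104*4 = -4295891279/148760 + 416 = -4234007119/148760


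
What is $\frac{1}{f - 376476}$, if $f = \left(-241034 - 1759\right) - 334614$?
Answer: $- \frac{1}{953883} \approx -1.0483 \cdot 10^{-6}$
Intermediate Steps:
$f = -577407$ ($f = -242793 - 334614 = -577407$)
$\frac{1}{f - 376476} = \frac{1}{-577407 - 376476} = \frac{1}{-953883} = - \frac{1}{953883}$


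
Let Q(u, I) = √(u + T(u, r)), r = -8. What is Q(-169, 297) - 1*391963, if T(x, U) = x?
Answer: -391963 + 13*I*√2 ≈ -3.9196e+5 + 18.385*I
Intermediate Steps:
Q(u, I) = √2*√u (Q(u, I) = √(u + u) = √(2*u) = √2*√u)
Q(-169, 297) - 1*391963 = √2*√(-169) - 1*391963 = √2*(13*I) - 391963 = 13*I*√2 - 391963 = -391963 + 13*I*√2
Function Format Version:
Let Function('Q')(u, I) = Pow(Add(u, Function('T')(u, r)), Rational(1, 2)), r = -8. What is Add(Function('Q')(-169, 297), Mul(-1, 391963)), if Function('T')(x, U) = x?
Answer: Add(-391963, Mul(13, I, Pow(2, Rational(1, 2)))) ≈ Add(-3.9196e+5, Mul(18.385, I))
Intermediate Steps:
Function('Q')(u, I) = Mul(Pow(2, Rational(1, 2)), Pow(u, Rational(1, 2))) (Function('Q')(u, I) = Pow(Add(u, u), Rational(1, 2)) = Pow(Mul(2, u), Rational(1, 2)) = Mul(Pow(2, Rational(1, 2)), Pow(u, Rational(1, 2))))
Add(Function('Q')(-169, 297), Mul(-1, 391963)) = Add(Mul(Pow(2, Rational(1, 2)), Pow(-169, Rational(1, 2))), Mul(-1, 391963)) = Add(Mul(Pow(2, Rational(1, 2)), Mul(13, I)), -391963) = Add(Mul(13, I, Pow(2, Rational(1, 2))), -391963) = Add(-391963, Mul(13, I, Pow(2, Rational(1, 2))))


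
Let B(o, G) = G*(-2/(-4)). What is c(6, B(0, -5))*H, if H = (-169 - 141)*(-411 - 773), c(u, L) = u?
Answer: 2202240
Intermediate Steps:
B(o, G) = G/2 (B(o, G) = G*(-2*(-1/4)) = G*(1/2) = G/2)
H = 367040 (H = -310*(-1184) = 367040)
c(6, B(0, -5))*H = 6*367040 = 2202240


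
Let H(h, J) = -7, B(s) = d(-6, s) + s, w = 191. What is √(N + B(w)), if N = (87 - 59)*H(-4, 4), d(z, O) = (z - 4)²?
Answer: √95 ≈ 9.7468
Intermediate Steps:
d(z, O) = (-4 + z)²
B(s) = 100 + s (B(s) = (-4 - 6)² + s = (-10)² + s = 100 + s)
N = -196 (N = (87 - 59)*(-7) = 28*(-7) = -196)
√(N + B(w)) = √(-196 + (100 + 191)) = √(-196 + 291) = √95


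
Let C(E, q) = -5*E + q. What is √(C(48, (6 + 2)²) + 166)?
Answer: I*√10 ≈ 3.1623*I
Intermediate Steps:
C(E, q) = q - 5*E
√(C(48, (6 + 2)²) + 166) = √(((6 + 2)² - 5*48) + 166) = √((8² - 240) + 166) = √((64 - 240) + 166) = √(-176 + 166) = √(-10) = I*√10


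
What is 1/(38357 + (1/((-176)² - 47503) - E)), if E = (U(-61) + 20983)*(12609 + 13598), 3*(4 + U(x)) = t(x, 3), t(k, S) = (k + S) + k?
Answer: -5509/3022891602932 ≈ -1.8224e-9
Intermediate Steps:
t(k, S) = S + 2*k (t(k, S) = (S + k) + k = S + 2*k)
U(x) = -3 + 2*x/3 (U(x) = -4 + (3 + 2*x)/3 = -4 + (1 + 2*x/3) = -3 + 2*x/3)
E = 1646271326/3 (E = ((-3 + (⅔)*(-61)) + 20983)*(12609 + 13598) = ((-3 - 122/3) + 20983)*26207 = (-131/3 + 20983)*26207 = (62818/3)*26207 = 1646271326/3 ≈ 5.4876e+8)
1/(38357 + (1/((-176)² - 47503) - E)) = 1/(38357 + (1/((-176)² - 47503) - 1*1646271326/3)) = 1/(38357 + (1/(30976 - 47503) - 1646271326/3)) = 1/(38357 + (1/(-16527) - 1646271326/3)) = 1/(38357 + (-1/16527 - 1646271326/3)) = 1/(38357 - 3023102911645/5509) = 1/(-3022891602932/5509) = -5509/3022891602932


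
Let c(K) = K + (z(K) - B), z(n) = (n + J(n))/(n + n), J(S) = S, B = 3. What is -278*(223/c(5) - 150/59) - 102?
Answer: -3550600/177 ≈ -20060.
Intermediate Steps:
z(n) = 1 (z(n) = (n + n)/(n + n) = (2*n)/((2*n)) = (2*n)*(1/(2*n)) = 1)
c(K) = -2 + K (c(K) = K + (1 - 1*3) = K + (1 - 3) = K - 2 = -2 + K)
-278*(223/c(5) - 150/59) - 102 = -278*(223/(-2 + 5) - 150/59) - 102 = -278*(223/3 - 150*1/59) - 102 = -278*(223*(⅓) - 150/59) - 102 = -278*(223/3 - 150/59) - 102 = -278*12707/177 - 102 = -3532546/177 - 102 = -3550600/177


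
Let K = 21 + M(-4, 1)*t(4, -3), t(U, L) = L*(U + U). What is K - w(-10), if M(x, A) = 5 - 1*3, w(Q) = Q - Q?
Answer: -27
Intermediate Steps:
w(Q) = 0
M(x, A) = 2 (M(x, A) = 5 - 3 = 2)
t(U, L) = 2*L*U (t(U, L) = L*(2*U) = 2*L*U)
K = -27 (K = 21 + 2*(2*(-3)*4) = 21 + 2*(-24) = 21 - 48 = -27)
K - w(-10) = -27 - 1*0 = -27 + 0 = -27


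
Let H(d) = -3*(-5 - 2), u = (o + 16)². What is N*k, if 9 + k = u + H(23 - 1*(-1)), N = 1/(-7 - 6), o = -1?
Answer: -237/13 ≈ -18.231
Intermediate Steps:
u = 225 (u = (-1 + 16)² = 15² = 225)
N = -1/13 (N = 1/(-13) = -1/13 ≈ -0.076923)
H(d) = 21 (H(d) = -3*(-7) = 21)
k = 237 (k = -9 + (225 + 21) = -9 + 246 = 237)
N*k = -1/13*237 = -237/13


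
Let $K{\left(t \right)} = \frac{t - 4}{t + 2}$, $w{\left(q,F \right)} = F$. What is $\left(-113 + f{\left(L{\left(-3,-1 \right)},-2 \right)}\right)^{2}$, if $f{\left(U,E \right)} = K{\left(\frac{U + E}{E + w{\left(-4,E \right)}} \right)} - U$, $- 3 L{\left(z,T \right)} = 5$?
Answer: $\frac{139263601}{11025} \approx 12632.0$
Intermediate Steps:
$L{\left(z,T \right)} = - \frac{5}{3}$ ($L{\left(z,T \right)} = \left(- \frac{1}{3}\right) 5 = - \frac{5}{3}$)
$K{\left(t \right)} = \frac{-4 + t}{2 + t}$
$f{\left(U,E \right)} = - U + \frac{-4 + \frac{E + U}{2 E}}{2 + \frac{E + U}{2 E}}$ ($f{\left(U,E \right)} = \frac{-4 + \frac{U + E}{E + E}}{2 + \frac{U + E}{E + E}} - U = \frac{-4 + \frac{E + U}{2 E}}{2 + \frac{E + U}{2 E}} - U = - U + \frac{-4 + \frac{E + U}{2 E}}{2 + \frac{E + U}{2 E}}$)
$\left(-113 + f{\left(L{\left(-3,-1 \right)},-2 \right)}\right)^{2} = \left(-113 + \frac{- \frac{5}{3} - -14 - - \frac{5 \left(- \frac{5}{3} + 5 \left(-2\right)\right)}{3}}{- \frac{5}{3} + 5 \left(-2\right)}\right)^{2} = \left(-113 + \frac{- \frac{5}{3} + 14 - - \frac{5 \left(- \frac{5}{3} - 10\right)}{3}}{- \frac{5}{3} - 10}\right)^{2} = \left(-113 + \frac{- \frac{5}{3} + 14 - \left(- \frac{5}{3}\right) \left(- \frac{35}{3}\right)}{- \frac{35}{3}}\right)^{2} = \left(-113 - \frac{3 \left(- \frac{5}{3} + 14 - \frac{175}{9}\right)}{35}\right)^{2} = \left(-113 - - \frac{64}{105}\right)^{2} = \left(-113 + \frac{64}{105}\right)^{2} = \left(- \frac{11801}{105}\right)^{2} = \frac{139263601}{11025}$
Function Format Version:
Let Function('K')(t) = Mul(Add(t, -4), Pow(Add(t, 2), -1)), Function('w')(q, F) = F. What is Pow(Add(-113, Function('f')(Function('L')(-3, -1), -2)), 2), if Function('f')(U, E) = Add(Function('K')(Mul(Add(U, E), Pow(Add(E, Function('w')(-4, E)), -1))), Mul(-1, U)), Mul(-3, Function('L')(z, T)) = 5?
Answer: Rational(139263601, 11025) ≈ 12632.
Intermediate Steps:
Function('L')(z, T) = Rational(-5, 3) (Function('L')(z, T) = Mul(Rational(-1, 3), 5) = Rational(-5, 3))
Function('K')(t) = Mul(Pow(Add(2, t), -1), Add(-4, t)) (Function('K')(t) = Mul(Add(-4, t), Pow(Add(2, t), -1)) = Mul(Pow(Add(2, t), -1), Add(-4, t)))
Function('f')(U, E) = Add(Mul(-1, U), Mul(Pow(Add(2, Mul(Rational(1, 2), Pow(E, -1), Add(E, U))), -1), Add(-4, Mul(Rational(1, 2), Pow(E, -1), Add(E, U))))) (Function('f')(U, E) = Add(Mul(Pow(Add(2, Mul(Add(U, E), Pow(Add(E, E), -1))), -1), Add(-4, Mul(Add(U, E), Pow(Add(E, E), -1)))), Mul(-1, U)) = Add(Mul(Pow(Add(2, Mul(Add(E, U), Pow(Mul(2, E), -1))), -1), Add(-4, Mul(Add(E, U), Pow(Mul(2, E), -1)))), Mul(-1, U)) = Add(Mul(Pow(Add(2, Mul(Add(E, U), Mul(Rational(1, 2), Pow(E, -1)))), -1), Add(-4, Mul(Add(E, U), Mul(Rational(1, 2), Pow(E, -1))))), Mul(-1, U)) = Add(Mul(Pow(Add(2, Mul(Rational(1, 2), Pow(E, -1), Add(E, U))), -1), Add(-4, Mul(Rational(1, 2), Pow(E, -1), Add(E, U)))), Mul(-1, U)) = Add(Mul(-1, U), Mul(Pow(Add(2, Mul(Rational(1, 2), Pow(E, -1), Add(E, U))), -1), Add(-4, Mul(Rational(1, 2), Pow(E, -1), Add(E, U))))))
Pow(Add(-113, Function('f')(Function('L')(-3, -1), -2)), 2) = Pow(Add(-113, Mul(Pow(Add(Rational(-5, 3), Mul(5, -2)), -1), Add(Rational(-5, 3), Mul(-7, -2), Mul(-1, Rational(-5, 3), Add(Rational(-5, 3), Mul(5, -2)))))), 2) = Pow(Add(-113, Mul(Pow(Add(Rational(-5, 3), -10), -1), Add(Rational(-5, 3), 14, Mul(-1, Rational(-5, 3), Add(Rational(-5, 3), -10))))), 2) = Pow(Add(-113, Mul(Pow(Rational(-35, 3), -1), Add(Rational(-5, 3), 14, Mul(-1, Rational(-5, 3), Rational(-35, 3))))), 2) = Pow(Add(-113, Mul(Rational(-3, 35), Add(Rational(-5, 3), 14, Rational(-175, 9)))), 2) = Pow(Add(-113, Mul(Rational(-3, 35), Rational(-64, 9))), 2) = Pow(Add(-113, Rational(64, 105)), 2) = Pow(Rational(-11801, 105), 2) = Rational(139263601, 11025)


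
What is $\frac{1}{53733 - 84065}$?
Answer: $- \frac{1}{30332} \approx -3.2968 \cdot 10^{-5}$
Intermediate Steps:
$\frac{1}{53733 - 84065} = \frac{1}{-30332} = - \frac{1}{30332}$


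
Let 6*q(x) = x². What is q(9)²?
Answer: 729/4 ≈ 182.25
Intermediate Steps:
q(x) = x²/6
q(9)² = ((⅙)*9²)² = ((⅙)*81)² = (27/2)² = 729/4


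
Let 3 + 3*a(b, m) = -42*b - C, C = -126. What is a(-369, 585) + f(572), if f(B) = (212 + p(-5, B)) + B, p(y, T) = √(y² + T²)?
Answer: 5991 + √327209 ≈ 6563.0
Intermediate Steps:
p(y, T) = √(T² + y²)
a(b, m) = 41 - 14*b (a(b, m) = -1 + (-42*b - 1*(-126))/3 = -1 + (-42*b + 126)/3 = -1 + (126 - 42*b)/3 = -1 + (42 - 14*b) = 41 - 14*b)
f(B) = 212 + B + √(25 + B²) (f(B) = (212 + √(B² + (-5)²)) + B = (212 + √(B² + 25)) + B = (212 + √(25 + B²)) + B = 212 + B + √(25 + B²))
a(-369, 585) + f(572) = (41 - 14*(-369)) + (212 + 572 + √(25 + 572²)) = (41 + 5166) + (212 + 572 + √(25 + 327184)) = 5207 + (212 + 572 + √327209) = 5207 + (784 + √327209) = 5991 + √327209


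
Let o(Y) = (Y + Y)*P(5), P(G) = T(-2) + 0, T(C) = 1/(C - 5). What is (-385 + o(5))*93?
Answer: -251565/7 ≈ -35938.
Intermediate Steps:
T(C) = 1/(-5 + C)
P(G) = -⅐ (P(G) = 1/(-5 - 2) + 0 = 1/(-7) + 0 = -⅐ + 0 = -⅐)
o(Y) = -2*Y/7 (o(Y) = (Y + Y)*(-⅐) = (2*Y)*(-⅐) = -2*Y/7)
(-385 + o(5))*93 = (-385 - 2/7*5)*93 = (-385 - 10/7)*93 = -2705/7*93 = -251565/7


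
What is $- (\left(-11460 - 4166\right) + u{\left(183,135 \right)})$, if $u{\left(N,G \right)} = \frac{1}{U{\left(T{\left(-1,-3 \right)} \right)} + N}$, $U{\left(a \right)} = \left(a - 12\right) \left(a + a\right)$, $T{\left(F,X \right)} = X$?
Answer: $\frac{4265897}{273} \approx 15626.0$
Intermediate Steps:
$U{\left(a \right)} = 2 a \left(-12 + a\right)$ ($U{\left(a \right)} = \left(-12 + a\right) 2 a = 2 a \left(-12 + a\right)$)
$u{\left(N,G \right)} = \frac{1}{90 + N}$ ($u{\left(N,G \right)} = \frac{1}{2 \left(-3\right) \left(-12 - 3\right) + N} = \frac{1}{2 \left(-3\right) \left(-15\right) + N} = \frac{1}{90 + N}$)
$- (\left(-11460 - 4166\right) + u{\left(183,135 \right)}) = - (\left(-11460 - 4166\right) + \frac{1}{90 + 183}) = - (-15626 + \frac{1}{273}) = \left(-1\right) \left(- \frac{4265897}{273}\right) = \frac{4265897}{273}$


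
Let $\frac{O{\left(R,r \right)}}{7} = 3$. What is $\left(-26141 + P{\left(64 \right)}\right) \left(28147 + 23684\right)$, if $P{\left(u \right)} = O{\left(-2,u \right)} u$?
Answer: $-1285253307$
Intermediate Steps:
$O{\left(R,r \right)} = 21$ ($O{\left(R,r \right)} = 7 \cdot 3 = 21$)
$P{\left(u \right)} = 21 u$
$\left(-26141 + P{\left(64 \right)}\right) \left(28147 + 23684\right) = \left(-26141 + 21 \cdot 64\right) \left(28147 + 23684\right) = \left(-26141 + 1344\right) 51831 = \left(-24797\right) 51831 = -1285253307$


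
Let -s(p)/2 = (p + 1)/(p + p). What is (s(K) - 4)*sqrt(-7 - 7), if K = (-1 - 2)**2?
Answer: -46*I*sqrt(14)/9 ≈ -19.124*I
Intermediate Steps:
K = 9 (K = (-3)**2 = 9)
s(p) = -(1 + p)/p (s(p) = -2*(p + 1)/(p + p) = -2*(1 + p)/(2*p) = -2*(1 + p)*1/(2*p) = -(1 + p)/p)
(s(K) - 4)*sqrt(-7 - 7) = ((-1 - 1*9)/9 - 4)*sqrt(-7 - 7) = ((-1 - 9)/9 - 4)*sqrt(-14) = ((1/9)*(-10) - 4)*(I*sqrt(14)) = (-10/9 - 4)*(I*sqrt(14)) = -46*I*sqrt(14)/9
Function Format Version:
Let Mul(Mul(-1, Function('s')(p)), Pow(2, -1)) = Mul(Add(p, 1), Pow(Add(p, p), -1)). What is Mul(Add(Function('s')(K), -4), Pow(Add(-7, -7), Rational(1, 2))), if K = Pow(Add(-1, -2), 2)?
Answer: Mul(Rational(-46, 9), I, Pow(14, Rational(1, 2))) ≈ Mul(-19.124, I)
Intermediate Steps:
K = 9 (K = Pow(-3, 2) = 9)
Function('s')(p) = Mul(-1, Pow(p, -1), Add(1, p)) (Function('s')(p) = Mul(-2, Mul(Add(p, 1), Pow(Add(p, p), -1))) = Mul(-2, Mul(Add(1, p), Pow(Mul(2, p), -1))) = Mul(-2, Mul(Add(1, p), Mul(Rational(1, 2), Pow(p, -1)))) = Mul(-2, Mul(Rational(1, 2), Pow(p, -1), Add(1, p))) = Mul(-1, Pow(p, -1), Add(1, p)))
Mul(Add(Function('s')(K), -4), Pow(Add(-7, -7), Rational(1, 2))) = Mul(Add(Mul(Pow(9, -1), Add(-1, Mul(-1, 9))), -4), Pow(Add(-7, -7), Rational(1, 2))) = Mul(Add(Mul(Rational(1, 9), Add(-1, -9)), -4), Pow(-14, Rational(1, 2))) = Mul(Add(Mul(Rational(1, 9), -10), -4), Mul(I, Pow(14, Rational(1, 2)))) = Mul(Add(Rational(-10, 9), -4), Mul(I, Pow(14, Rational(1, 2)))) = Mul(Rational(-46, 9), Mul(I, Pow(14, Rational(1, 2)))) = Mul(Rational(-46, 9), I, Pow(14, Rational(1, 2)))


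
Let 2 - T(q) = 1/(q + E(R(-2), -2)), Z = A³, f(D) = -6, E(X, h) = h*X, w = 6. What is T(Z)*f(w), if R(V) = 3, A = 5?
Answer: -1422/119 ≈ -11.950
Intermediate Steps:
E(X, h) = X*h
Z = 125 (Z = 5³ = 125)
T(q) = 2 - 1/(-6 + q) (T(q) = 2 - 1/(q + 3*(-2)) = 2 - 1/(q - 6) = 2 - 1/(-6 + q))
T(Z)*f(w) = ((-13 + 2*125)/(-6 + 125))*(-6) = ((-13 + 250)/119)*(-6) = ((1/119)*237)*(-6) = (237/119)*(-6) = -1422/119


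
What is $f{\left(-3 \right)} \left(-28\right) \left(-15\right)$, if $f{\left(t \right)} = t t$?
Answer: $3780$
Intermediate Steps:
$f{\left(t \right)} = t^{2}$
$f{\left(-3 \right)} \left(-28\right) \left(-15\right) = \left(-3\right)^{2} \left(-28\right) \left(-15\right) = 9 \left(-28\right) \left(-15\right) = \left(-252\right) \left(-15\right) = 3780$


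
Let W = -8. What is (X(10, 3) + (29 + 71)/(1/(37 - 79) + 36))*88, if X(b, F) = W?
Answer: -694144/1511 ≈ -459.39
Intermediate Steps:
X(b, F) = -8
(X(10, 3) + (29 + 71)/(1/(37 - 79) + 36))*88 = (-8 + (29 + 71)/(1/(37 - 79) + 36))*88 = (-8 + 100/(1/(-42) + 36))*88 = (-8 + 100/(-1/42 + 36))*88 = (-8 + 100/(1511/42))*88 = (-8 + 100*(42/1511))*88 = (-8 + 4200/1511)*88 = -7888/1511*88 = -694144/1511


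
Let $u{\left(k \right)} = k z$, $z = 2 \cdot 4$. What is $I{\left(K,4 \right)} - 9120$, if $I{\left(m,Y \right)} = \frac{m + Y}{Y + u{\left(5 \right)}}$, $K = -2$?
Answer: $- \frac{200639}{22} \approx -9120.0$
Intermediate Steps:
$z = 8$
$u{\left(k \right)} = 8 k$ ($u{\left(k \right)} = k 8 = 8 k$)
$I{\left(m,Y \right)} = \frac{Y + m}{40 + Y}$ ($I{\left(m,Y \right)} = \frac{m + Y}{Y + 8 \cdot 5} = \frac{Y + m}{Y + 40} = \frac{Y + m}{40 + Y}$)
$I{\left(K,4 \right)} - 9120 = \frac{4 - 2}{40 + 4} - 9120 = \frac{1}{44} \cdot 2 - 9120 = \frac{1}{22} - 9120 = - \frac{200639}{22}$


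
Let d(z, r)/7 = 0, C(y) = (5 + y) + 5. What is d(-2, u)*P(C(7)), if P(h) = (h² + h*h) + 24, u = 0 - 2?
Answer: 0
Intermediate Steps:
C(y) = 10 + y
u = -2
d(z, r) = 0 (d(z, r) = 7*0 = 0)
P(h) = 24 + 2*h² (P(h) = (h² + h²) + 24 = 2*h² + 24 = 24 + 2*h²)
d(-2, u)*P(C(7)) = 0*(24 + 2*(10 + 7)²) = 0*(24 + 2*17²) = 0*(24 + 2*289) = 0*(24 + 578) = 0*602 = 0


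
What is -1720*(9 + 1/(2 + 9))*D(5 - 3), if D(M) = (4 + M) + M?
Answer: -1376000/11 ≈ -1.2509e+5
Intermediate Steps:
D(M) = 4 + 2*M
-1720*(9 + 1/(2 + 9))*D(5 - 3) = -1720*(9 + 1/(2 + 9))*(4 + 2*(5 - 3)) = -1720*(9 + 1/11)*(4 + 2*2) = -1720*(9 + 1/11)*(4 + 4) = -172000*8/11 = -1720*800/11 = -1376000/11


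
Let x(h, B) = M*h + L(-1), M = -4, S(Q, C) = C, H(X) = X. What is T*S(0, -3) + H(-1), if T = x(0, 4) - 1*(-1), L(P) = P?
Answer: -1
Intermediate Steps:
x(h, B) = -1 - 4*h (x(h, B) = -4*h - 1 = -1 - 4*h)
T = 0 (T = (-1 - 4*0) - 1*(-1) = (-1 + 0) + 1 = -1 + 1 = 0)
T*S(0, -3) + H(-1) = 0*(-3) - 1 = 0 - 1 = -1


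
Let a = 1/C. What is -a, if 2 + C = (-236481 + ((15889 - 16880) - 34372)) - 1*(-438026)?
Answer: -1/166180 ≈ -6.0176e-6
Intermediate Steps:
C = 166180 (C = -2 + ((-236481 + ((15889 - 16880) - 34372)) - 1*(-438026)) = -2 + ((-236481 + (-991 - 34372)) + 438026) = -2 + ((-236481 - 35363) + 438026) = -2 + (-271844 + 438026) = -2 + 166182 = 166180)
a = 1/166180 ≈ 6.0176e-6
-a = -1*1/166180 = -1/166180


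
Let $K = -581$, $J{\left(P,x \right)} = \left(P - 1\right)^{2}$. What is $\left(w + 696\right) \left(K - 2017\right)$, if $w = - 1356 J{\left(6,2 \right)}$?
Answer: $86263992$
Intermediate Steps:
$J{\left(P,x \right)} = \left(-1 + P\right)^{2}$
$w = -33900$ ($w = - 1356 \left(-1 + 6\right)^{2} = - 1356 \cdot 5^{2} = \left(-1356\right) 25 = -33900$)
$\left(w + 696\right) \left(K - 2017\right) = \left(-33900 + 696\right) \left(-581 - 2017\right) = \left(-33204\right) \left(-2598\right) = 86263992$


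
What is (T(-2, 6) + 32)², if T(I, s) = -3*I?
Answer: 1444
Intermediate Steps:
(T(-2, 6) + 32)² = (-3*(-2) + 32)² = (6 + 32)² = 38² = 1444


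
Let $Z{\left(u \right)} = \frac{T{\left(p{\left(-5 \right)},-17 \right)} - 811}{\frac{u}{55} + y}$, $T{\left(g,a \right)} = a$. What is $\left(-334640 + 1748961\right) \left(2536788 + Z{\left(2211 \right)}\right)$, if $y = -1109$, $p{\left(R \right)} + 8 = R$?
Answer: $\frac{4793345738528763}{1336} \approx 3.5878 \cdot 10^{12}$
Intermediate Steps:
$p{\left(R \right)} = -8 + R$
$Z{\left(u \right)} = - \frac{828}{-1109 + \frac{u}{55}}$ ($Z{\left(u \right)} = \frac{-17 - 811}{\frac{u}{55} - 1109} = - \frac{828}{u \frac{1}{55} - 1109} = - \frac{828}{\frac{u}{55} - 1109} = - \frac{828}{-1109 + \frac{u}{55}}$)
$\left(-334640 + 1748961\right) \left(2536788 + Z{\left(2211 \right)}\right) = \left(-334640 + 1748961\right) \left(2536788 - \frac{45540}{-60995 + 2211}\right) = 1414321 \left(2536788 - \frac{45540}{-58784}\right) = 1414321 \left(2536788 - - \frac{1035}{1336}\right) = 1414321 \left(2536788 + \frac{1035}{1336}\right) = 1414321 \cdot \frac{3389149803}{1336} = \frac{4793345738528763}{1336}$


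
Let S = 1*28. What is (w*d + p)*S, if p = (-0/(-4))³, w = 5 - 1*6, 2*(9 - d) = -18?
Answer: -504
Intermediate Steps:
S = 28
d = 18 (d = 9 - ½*(-18) = 9 + 9 = 18)
w = -1 (w = 5 - 6 = -1)
p = 0 (p = (-0*(-1)/4)³ = (-5*0)³ = 0³ = 0)
(w*d + p)*S = (-1*18 + 0)*28 = (-18 + 0)*28 = -18*28 = -504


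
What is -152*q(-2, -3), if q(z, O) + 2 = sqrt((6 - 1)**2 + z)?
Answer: 304 - 152*sqrt(23) ≈ -424.97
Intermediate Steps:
q(z, O) = -2 + sqrt(25 + z) (q(z, O) = -2 + sqrt((6 - 1)**2 + z) = -2 + sqrt(5**2 + z) = -2 + sqrt(25 + z))
-152*q(-2, -3) = -152*(-2 + sqrt(25 - 2)) = -152*(-2 + sqrt(23)) = 304 - 152*sqrt(23)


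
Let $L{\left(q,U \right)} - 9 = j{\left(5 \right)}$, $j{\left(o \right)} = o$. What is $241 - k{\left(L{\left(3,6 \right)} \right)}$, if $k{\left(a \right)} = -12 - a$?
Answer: $267$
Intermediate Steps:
$L{\left(q,U \right)} = 14$ ($L{\left(q,U \right)} = 9 + 5 = 14$)
$241 - k{\left(L{\left(3,6 \right)} \right)} = 241 - \left(-12 - 14\right) = 241 - -26 = 241 + 26 = 267$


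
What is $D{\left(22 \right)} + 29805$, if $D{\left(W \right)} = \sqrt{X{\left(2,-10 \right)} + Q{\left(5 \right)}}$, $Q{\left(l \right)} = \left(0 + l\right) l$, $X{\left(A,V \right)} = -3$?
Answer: $29805 + \sqrt{22} \approx 29810.0$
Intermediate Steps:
$Q{\left(l \right)} = l^{2}$ ($Q{\left(l \right)} = l l = l^{2}$)
$D{\left(W \right)} = \sqrt{22}$ ($D{\left(W \right)} = \sqrt{-3 + 5^{2}} = \sqrt{-3 + 25} = \sqrt{22}$)
$D{\left(22 \right)} + 29805 = \sqrt{22} + 29805 = 29805 + \sqrt{22}$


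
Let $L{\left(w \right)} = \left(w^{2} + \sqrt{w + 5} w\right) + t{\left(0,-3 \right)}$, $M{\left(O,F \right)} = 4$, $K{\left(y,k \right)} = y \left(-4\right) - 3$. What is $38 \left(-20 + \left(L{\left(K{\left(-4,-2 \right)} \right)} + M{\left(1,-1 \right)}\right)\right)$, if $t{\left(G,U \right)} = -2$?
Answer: $5738 + 1482 \sqrt{2} \approx 7833.9$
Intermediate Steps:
$K{\left(y,k \right)} = -3 - 4 y$ ($K{\left(y,k \right)} = - 4 y - 3 = -3 - 4 y$)
$L{\left(w \right)} = -2 + w^{2} + w \sqrt{5 + w}$ ($L{\left(w \right)} = \left(w^{2} + \sqrt{w + 5} w\right) - 2 = \left(w^{2} + \sqrt{5 + w} w\right) - 2 = \left(w^{2} + w \sqrt{5 + w}\right) - 2 = -2 + w^{2} + w \sqrt{5 + w}$)
$38 \left(-20 + \left(L{\left(K{\left(-4,-2 \right)} \right)} + M{\left(1,-1 \right)}\right)\right) = 38 \left(-20 + \left(\left(-2 + \left(-3 - -16\right)^{2} + \left(-3 - -16\right) \sqrt{5 - -13}\right) + 4\right)\right) = 38 \left(-20 + \left(\left(-2 + \left(-3 + 16\right)^{2} + \left(-3 + 16\right) \sqrt{5 + \left(-3 + 16\right)}\right) + 4\right)\right) = 38 \left(-20 + \left(\left(-2 + 13^{2} + 13 \sqrt{5 + 13}\right) + 4\right)\right) = 38 \left(-20 + \left(\left(-2 + 169 + 13 \sqrt{18}\right) + 4\right)\right) = 38 \left(-20 + \left(\left(-2 + 169 + 13 \cdot 3 \sqrt{2}\right) + 4\right)\right) = 38 \left(-20 + \left(\left(-2 + 169 + 39 \sqrt{2}\right) + 4\right)\right) = 38 \left(-20 + \left(\left(167 + 39 \sqrt{2}\right) + 4\right)\right) = 38 \left(-20 + \left(171 + 39 \sqrt{2}\right)\right) = 38 \left(151 + 39 \sqrt{2}\right) = 5738 + 1482 \sqrt{2}$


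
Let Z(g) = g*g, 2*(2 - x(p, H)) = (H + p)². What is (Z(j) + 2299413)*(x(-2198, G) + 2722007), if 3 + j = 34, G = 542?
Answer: 3107439514534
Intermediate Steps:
j = 31 (j = -3 + 34 = 31)
x(p, H) = 2 - (H + p)²/2
Z(g) = g²
(Z(j) + 2299413)*(x(-2198, G) + 2722007) = (31² + 2299413)*((2 - (542 - 2198)²/2) + 2722007) = (961 + 2299413)*((2 - ½*(-1656)²) + 2722007) = 2300374*((2 - ½*2742336) + 2722007) = 2300374*((2 - 1371168) + 2722007) = 2300374*(-1371166 + 2722007) = 2300374*1350841 = 3107439514534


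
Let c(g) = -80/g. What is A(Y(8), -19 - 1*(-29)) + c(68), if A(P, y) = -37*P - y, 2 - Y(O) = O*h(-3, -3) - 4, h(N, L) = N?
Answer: -19060/17 ≈ -1121.2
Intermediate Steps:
Y(O) = 6 + 3*O (Y(O) = 2 - (O*(-3) - 4) = 2 - (-3*O - 4) = 2 - (-4 - 3*O) = 2 + (4 + 3*O) = 6 + 3*O)
A(P, y) = -y - 37*P
A(Y(8), -19 - 1*(-29)) + c(68) = (-(-19 - 1*(-29)) - 37*(6 + 3*8)) - 80/68 = (-(-19 + 29) - 37*(6 + 24)) - 80*1/68 = (-1*10 - 37*30) - 20/17 = (-10 - 1110) - 20/17 = -1120 - 20/17 = -19060/17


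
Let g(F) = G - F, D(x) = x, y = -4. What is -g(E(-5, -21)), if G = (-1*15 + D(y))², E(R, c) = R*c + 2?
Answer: -254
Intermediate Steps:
E(R, c) = 2 + R*c
G = 361 (G = (-1*15 - 4)² = (-15 - 4)² = (-19)² = 361)
g(F) = 361 - F
-g(E(-5, -21)) = -(361 - (2 - 5*(-21))) = -(361 - (2 + 105)) = -(361 - 1*107) = -(361 - 107) = -1*254 = -254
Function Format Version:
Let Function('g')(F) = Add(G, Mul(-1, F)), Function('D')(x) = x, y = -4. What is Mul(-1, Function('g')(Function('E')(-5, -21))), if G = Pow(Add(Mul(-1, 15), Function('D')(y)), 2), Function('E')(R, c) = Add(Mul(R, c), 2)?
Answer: -254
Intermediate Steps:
Function('E')(R, c) = Add(2, Mul(R, c))
G = 361 (G = Pow(Add(Mul(-1, 15), -4), 2) = Pow(Add(-15, -4), 2) = Pow(-19, 2) = 361)
Function('g')(F) = Add(361, Mul(-1, F))
Mul(-1, Function('g')(Function('E')(-5, -21))) = Mul(-1, Add(361, Mul(-1, Add(2, Mul(-5, -21))))) = Mul(-1, Add(361, Mul(-1, Add(2, 105)))) = Mul(-1, Add(361, Mul(-1, 107))) = Mul(-1, Add(361, -107)) = Mul(-1, 254) = -254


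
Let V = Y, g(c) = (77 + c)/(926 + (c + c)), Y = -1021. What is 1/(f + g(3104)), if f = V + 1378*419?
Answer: 7134/4111762555 ≈ 1.7350e-6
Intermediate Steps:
g(c) = (77 + c)/(926 + 2*c)
V = -1021
f = 576361 (f = -1021 + 1378*419 = -1021 + 577382 = 576361)
1/(f + g(3104)) = 1/(576361 + (77 + 3104)/(2*(463 + 3104))) = 1/(576361 + (1/2)*3181/3567) = 1/(576361 + (1/2)*(1/3567)*3181) = 1/(576361 + 3181/7134) = 1/(4111762555/7134) = 7134/4111762555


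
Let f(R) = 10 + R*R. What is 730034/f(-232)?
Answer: 365017/26917 ≈ 13.561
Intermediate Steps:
f(R) = 10 + R**2
730034/f(-232) = 730034/(10 + (-232)**2) = 730034/(10 + 53824) = 730034/53834 = 730034*(1/53834) = 365017/26917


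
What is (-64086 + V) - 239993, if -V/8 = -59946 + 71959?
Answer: -400183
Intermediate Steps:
V = -96104 (V = -8*(-59946 + 71959) = -8*12013 = -96104)
(-64086 + V) - 239993 = (-64086 - 96104) - 239993 = -160190 - 239993 = -400183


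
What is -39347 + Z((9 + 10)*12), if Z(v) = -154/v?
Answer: -4485635/114 ≈ -39348.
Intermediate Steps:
-39347 + Z((9 + 10)*12) = -39347 - 154*1/(12*(9 + 10)) = -39347 - 154/(19*12) = -39347 - 154/228 = -39347 - 154*1/228 = -39347 - 77/114 = -4485635/114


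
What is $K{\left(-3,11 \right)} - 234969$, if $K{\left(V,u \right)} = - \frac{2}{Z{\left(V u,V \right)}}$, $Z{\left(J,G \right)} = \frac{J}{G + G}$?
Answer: $- \frac{2584663}{11} \approx -2.3497 \cdot 10^{5}$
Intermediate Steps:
$Z{\left(J,G \right)} = \frac{J}{2 G}$
$K{\left(V,u \right)} = - \frac{4}{u}$ ($K{\left(V,u \right)} = - \frac{2}{\frac{1}{2} V u \frac{1}{V}} = - \frac{2}{\frac{1}{2} u} = - 2 \frac{2}{u} = - \frac{4}{u}$)
$K{\left(-3,11 \right)} - 234969 = - \frac{4}{11} - 234969 = - \frac{2584663}{11}$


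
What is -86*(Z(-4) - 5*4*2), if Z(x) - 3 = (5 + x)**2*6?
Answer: 2666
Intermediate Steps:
Z(x) = 3 + 6*(5 + x)**2 (Z(x) = 3 + (5 + x)**2*6 = 3 + 6*(5 + x)**2)
-86*(Z(-4) - 5*4*2) = -86*((3 + 6*(5 - 4)**2) - 5*4*2) = -86*((3 + 6*1**2) - 20*2) = -86*((3 + 6*1) - 40) = -86*((3 + 6) - 40) = -86*(9 - 40) = -86*(-31) = 2666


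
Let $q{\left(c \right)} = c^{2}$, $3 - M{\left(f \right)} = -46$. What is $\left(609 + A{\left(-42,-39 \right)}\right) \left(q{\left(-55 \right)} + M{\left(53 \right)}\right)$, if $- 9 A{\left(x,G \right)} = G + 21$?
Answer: $1878214$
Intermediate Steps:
$M{\left(f \right)} = 49$ ($M{\left(f \right)} = 3 - -46 = 3 + 46 = 49$)
$A{\left(x,G \right)} = - \frac{7}{3} - \frac{G}{9}$ ($A{\left(x,G \right)} = - \frac{G + 21}{9} = - \frac{21 + G}{9} = - \frac{7}{3} - \frac{G}{9}$)
$\left(609 + A{\left(-42,-39 \right)}\right) \left(q{\left(-55 \right)} + M{\left(53 \right)}\right) = \left(609 - -2\right) \left(\left(-55\right)^{2} + 49\right) = \left(609 + \left(- \frac{7}{3} + \frac{13}{3}\right)\right) \left(3025 + 49\right) = \left(609 + 2\right) 3074 = 611 \cdot 3074 = 1878214$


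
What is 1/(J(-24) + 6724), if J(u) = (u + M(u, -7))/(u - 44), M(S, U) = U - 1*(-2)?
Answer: 68/457261 ≈ 0.00014871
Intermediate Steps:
M(S, U) = 2 + U (M(S, U) = U + 2 = 2 + U)
J(u) = (-5 + u)/(-44 + u) (J(u) = (u + (2 - 7))/(u - 44) = (u - 5)/(-44 + u) = (-5 + u)/(-44 + u))
1/(J(-24) + 6724) = 1/((-5 - 24)/(-44 - 24) + 6724) = 1/(-29/(-68) + 6724) = 1/(-1/68*(-29) + 6724) = 1/(29/68 + 6724) = 1/(457261/68) = 68/457261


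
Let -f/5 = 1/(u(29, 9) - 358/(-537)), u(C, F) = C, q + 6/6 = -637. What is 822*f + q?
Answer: -69112/89 ≈ -776.54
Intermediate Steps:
q = -638 (q = -1 - 637 = -638)
f = -15/89 (f = -5/(29 - 358/(-537)) = -5/(29 - 358*(-1/537)) = -5/(29 + ⅔) = -5/89/3 = -5*3/89 = -15/89 ≈ -0.16854)
822*f + q = 822*(-15/89) - 638 = -12330/89 - 638 = -69112/89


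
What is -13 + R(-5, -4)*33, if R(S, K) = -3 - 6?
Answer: -310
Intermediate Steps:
R(S, K) = -9
-13 + R(-5, -4)*33 = -13 - 9*33 = -13 - 297 = -310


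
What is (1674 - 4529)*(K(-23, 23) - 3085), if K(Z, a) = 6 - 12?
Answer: 8824805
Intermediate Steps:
K(Z, a) = -6
(1674 - 4529)*(K(-23, 23) - 3085) = (1674 - 4529)*(-6 - 3085) = -2855*(-3091) = 8824805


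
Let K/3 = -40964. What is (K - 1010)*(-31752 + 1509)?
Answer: 3747168186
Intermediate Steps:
K = -122892 (K = 3*(-40964) = -122892)
(K - 1010)*(-31752 + 1509) = (-122892 - 1010)*(-31752 + 1509) = -123902*(-30243) = 3747168186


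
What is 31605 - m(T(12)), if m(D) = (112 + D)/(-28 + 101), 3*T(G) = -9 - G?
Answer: 2307060/73 ≈ 31604.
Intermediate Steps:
T(G) = -3 - G/3 (T(G) = (-9 - G)/3 = -3 - G/3)
m(D) = 112/73 + D/73 (m(D) = (112 + D)/73 = (112 + D)*(1/73) = 112/73 + D/73)
31605 - m(T(12)) = 31605 - (112/73 + (-3 - 1/3*12)/73) = 31605 - (112/73 + (-3 - 4)/73) = 31605 - (112/73 + (1/73)*(-7)) = 31605 - (112/73 - 7/73) = 31605 - 1*105/73 = 31605 - 105/73 = 2307060/73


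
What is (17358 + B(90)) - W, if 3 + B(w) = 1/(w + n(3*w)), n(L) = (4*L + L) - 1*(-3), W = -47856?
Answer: 94099474/1443 ≈ 65211.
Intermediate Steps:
n(L) = 3 + 5*L (n(L) = 5*L + 3 = 3 + 5*L)
B(w) = -3 + 1/(3 + 16*w) (B(w) = -3 + 1/(w + (3 + 5*(3*w))) = -3 + 1/(w + (3 + 15*w)) = -3 + 1/(3 + 16*w))
(17358 + B(90)) - W = (17358 + 8*(-1 - 6*90)/(3 + 16*90)) - 1*(-47856) = (17358 + 8*(-1 - 540)/(3 + 1440)) + 47856 = (17358 + 8*(-541)/1443) + 47856 = (17358 + 8*(1/1443)*(-541)) + 47856 = (17358 - 4328/1443) + 47856 = 25043266/1443 + 47856 = 94099474/1443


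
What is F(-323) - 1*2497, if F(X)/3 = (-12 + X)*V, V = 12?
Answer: -14557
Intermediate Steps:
F(X) = -432 + 36*X (F(X) = 3*((-12 + X)*12) = 3*(-144 + 12*X) = -432 + 36*X)
F(-323) - 1*2497 = (-432 + 36*(-323)) - 1*2497 = (-432 - 11628) - 2497 = -12060 - 2497 = -14557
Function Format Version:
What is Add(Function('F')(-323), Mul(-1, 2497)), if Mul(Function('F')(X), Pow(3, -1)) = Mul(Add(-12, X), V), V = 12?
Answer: -14557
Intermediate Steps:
Function('F')(X) = Add(-432, Mul(36, X)) (Function('F')(X) = Mul(3, Mul(Add(-12, X), 12)) = Mul(3, Add(-144, Mul(12, X))) = Add(-432, Mul(36, X)))
Add(Function('F')(-323), Mul(-1, 2497)) = Add(Add(-432, Mul(36, -323)), Mul(-1, 2497)) = Add(Add(-432, -11628), -2497) = Add(-12060, -2497) = -14557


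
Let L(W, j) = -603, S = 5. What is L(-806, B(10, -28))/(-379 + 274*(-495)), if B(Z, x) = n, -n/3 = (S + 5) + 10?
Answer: 603/136009 ≈ 0.0044335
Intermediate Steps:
n = -60 (n = -3*((5 + 5) + 10) = -3*(10 + 10) = -3*20 = -60)
B(Z, x) = -60
L(-806, B(10, -28))/(-379 + 274*(-495)) = -603/(-379 + 274*(-495)) = -603/(-379 - 135630) = -603/(-136009) = -603*(-1/136009) = 603/136009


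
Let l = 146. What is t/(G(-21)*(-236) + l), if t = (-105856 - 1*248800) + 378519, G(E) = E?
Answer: 23863/5102 ≈ 4.6772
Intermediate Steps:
t = 23863 (t = (-105856 - 248800) + 378519 = -354656 + 378519 = 23863)
t/(G(-21)*(-236) + l) = 23863/(-21*(-236) + 146) = 23863/(4956 + 146) = 23863/5102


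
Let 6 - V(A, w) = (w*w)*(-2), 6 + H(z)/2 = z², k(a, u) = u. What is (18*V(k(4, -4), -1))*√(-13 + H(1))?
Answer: 144*I*√23 ≈ 690.6*I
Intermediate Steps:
H(z) = -12 + 2*z²
V(A, w) = 6 + 2*w² (V(A, w) = 6 - w*w*(-2) = 6 - w²*(-2) = 6 - (-2)*w² = 6 + 2*w²)
(18*V(k(4, -4), -1))*√(-13 + H(1)) = (18*(6 + 2*(-1)²))*√(-13 + (-12 + 2*1²)) = (18*(6 + 2*1))*√(-13 + (-12 + 2*1)) = (18*(6 + 2))*√(-13 + (-12 + 2)) = (18*8)*√(-13 - 10) = 144*√(-23) = 144*(I*√23) = 144*I*√23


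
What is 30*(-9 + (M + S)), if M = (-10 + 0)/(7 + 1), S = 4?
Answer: -375/2 ≈ -187.50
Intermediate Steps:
M = -5/4 (M = -10/8 = -10*1/8 = -5/4 ≈ -1.2500)
30*(-9 + (M + S)) = 30*(-9 + (-5/4 + 4)) = 30*(-9 + 11/4) = 30*(-25/4) = -375/2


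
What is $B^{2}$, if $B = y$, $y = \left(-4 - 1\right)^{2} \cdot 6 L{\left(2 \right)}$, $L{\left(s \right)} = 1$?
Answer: $22500$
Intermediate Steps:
$y = 150$ ($y = \left(-4 - 1\right)^{2} \cdot 6 \cdot 1 = \left(-5\right)^{2} \cdot 6 \cdot 1 = 25 \cdot 6 \cdot 1 = 150 \cdot 1 = 150$)
$B = 150$
$B^{2} = 150^{2} = 22500$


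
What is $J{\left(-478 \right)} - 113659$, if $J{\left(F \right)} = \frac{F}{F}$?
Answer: $-113658$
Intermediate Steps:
$J{\left(F \right)} = 1$
$J{\left(-478 \right)} - 113659 = 1 - 113659 = -113658$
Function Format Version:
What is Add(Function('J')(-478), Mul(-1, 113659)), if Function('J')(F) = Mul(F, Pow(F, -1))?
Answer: -113658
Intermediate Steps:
Function('J')(F) = 1
Add(Function('J')(-478), Mul(-1, 113659)) = Add(1, Mul(-1, 113659)) = Add(1, -113659) = -113658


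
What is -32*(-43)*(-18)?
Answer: -24768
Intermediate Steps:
-32*(-43)*(-18) = 1376*(-18) = -24768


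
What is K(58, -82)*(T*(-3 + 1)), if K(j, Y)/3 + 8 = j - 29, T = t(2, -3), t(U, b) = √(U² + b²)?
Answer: -126*√13 ≈ -454.30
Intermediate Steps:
T = √13 (T = √(2² + (-3)²) = √(4 + 9) = √13 ≈ 3.6056)
K(j, Y) = -111 + 3*j (K(j, Y) = -24 + 3*(j - 29) = -24 + 3*(-29 + j) = -24 + (-87 + 3*j) = -111 + 3*j)
K(58, -82)*(T*(-3 + 1)) = (-111 + 3*58)*(√13*(-3 + 1)) = (-111 + 174)*(√13*(-2)) = 63*(-2*√13) = -126*√13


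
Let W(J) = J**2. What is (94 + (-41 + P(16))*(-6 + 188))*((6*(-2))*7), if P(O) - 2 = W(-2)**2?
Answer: 343728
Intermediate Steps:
P(O) = 18 (P(O) = 2 + ((-2)**2)**2 = 2 + 4**2 = 2 + 16 = 18)
(94 + (-41 + P(16))*(-6 + 188))*((6*(-2))*7) = (94 + (-41 + 18)*(-6 + 188))*((6*(-2))*7) = (94 - 23*182)*(-12*7) = (94 - 4186)*(-84) = -4092*(-84) = 343728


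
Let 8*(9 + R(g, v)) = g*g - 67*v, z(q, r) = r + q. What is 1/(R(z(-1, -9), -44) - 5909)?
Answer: -1/5537 ≈ -0.00018060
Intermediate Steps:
z(q, r) = q + r
R(g, v) = -9 - 67*v/8 + g²/8 (R(g, v) = -9 + (g*g - 67*v)/8 = -9 + (g² - 67*v)/8 = -9 + (-67*v/8 + g²/8) = -9 - 67*v/8 + g²/8)
1/(R(z(-1, -9), -44) - 5909) = 1/((-9 - 67/8*(-44) + (-1 - 9)²/8) - 5909) = 1/((-9 + 737/2 + (⅛)*(-10)²) - 5909) = 1/((-9 + 737/2 + (⅛)*100) - 5909) = 1/((-9 + 737/2 + 25/2) - 5909) = 1/(372 - 5909) = 1/(-5537) = -1/5537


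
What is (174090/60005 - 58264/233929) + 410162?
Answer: 1151488832476156/2807381929 ≈ 4.1016e+5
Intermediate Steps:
(174090/60005 - 58264/233929) + 410162 = (174090*(1/60005) - 58264*1/233929) + 410162 = (34818/12001 - 58264/233929) + 410162 = 7445713658/2807381929 + 410162 = 1151488832476156/2807381929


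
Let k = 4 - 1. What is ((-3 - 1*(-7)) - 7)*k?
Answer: -9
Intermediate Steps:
k = 3
((-3 - 1*(-7)) - 7)*k = ((-3 - 1*(-7)) - 7)*3 = ((-3 + 7) - 7)*3 = (4 - 7)*3 = -3*3 = -9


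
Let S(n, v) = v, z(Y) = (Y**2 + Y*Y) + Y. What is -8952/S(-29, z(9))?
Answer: -2984/57 ≈ -52.351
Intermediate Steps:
z(Y) = Y + 2*Y**2 (z(Y) = (Y**2 + Y**2) + Y = 2*Y**2 + Y = Y + 2*Y**2)
-8952/S(-29, z(9)) = -8952*1/(9*(1 + 2*9)) = -8952*1/(9*(1 + 18)) = -8952/(9*19) = -8952/171 = -8952*1/171 = -2984/57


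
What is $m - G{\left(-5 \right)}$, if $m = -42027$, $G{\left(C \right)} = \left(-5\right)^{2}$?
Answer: $-42052$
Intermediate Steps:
$G{\left(C \right)} = 25$
$m - G{\left(-5 \right)} = -42027 - 25 = -42052$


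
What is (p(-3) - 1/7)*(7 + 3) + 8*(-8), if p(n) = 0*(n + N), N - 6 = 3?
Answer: -458/7 ≈ -65.429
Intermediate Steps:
N = 9 (N = 6 + 3 = 9)
p(n) = 0 (p(n) = 0*(n + 9) = 0*(9 + n) = 0)
(p(-3) - 1/7)*(7 + 3) + 8*(-8) = (0 - 1/7)*(7 + 3) + 8*(-8) = (0 - 1*⅐)*10 - 64 = (0 - ⅐)*10 - 64 = -⅐*10 - 64 = -10/7 - 64 = -458/7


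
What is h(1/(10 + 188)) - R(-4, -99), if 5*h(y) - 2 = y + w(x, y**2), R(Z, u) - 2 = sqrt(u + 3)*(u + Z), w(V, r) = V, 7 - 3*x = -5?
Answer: -791/990 + 412*I*sqrt(6) ≈ -0.79899 + 1009.2*I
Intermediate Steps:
x = 4 (x = 7/3 - 1/3*(-5) = 7/3 + 5/3 = 4)
R(Z, u) = 2 + sqrt(3 + u)*(Z + u) (R(Z, u) = 2 + sqrt(u + 3)*(u + Z) = 2 + sqrt(3 + u)*(Z + u))
h(y) = 6/5 + y/5 (h(y) = 2/5 + (y + 4)/5 = 2/5 + (4 + y)/5 = 2/5 + (4/5 + y/5) = 6/5 + y/5)
h(1/(10 + 188)) - R(-4, -99) = (6/5 + 1/(5*(10 + 188))) - (2 - 4*sqrt(3 - 99) - 99*sqrt(3 - 99)) = (6/5 + (1/5)/198) - (2 - 16*I*sqrt(6) - 396*I*sqrt(6)) = (6/5 + (1/5)*(1/198)) - (2 - 16*I*sqrt(6) - 396*I*sqrt(6)) = (6/5 + 1/990) - (2 - 16*I*sqrt(6) - 396*I*sqrt(6)) = 1189/990 - (2 - 412*I*sqrt(6)) = 1189/990 + (-2 + 412*I*sqrt(6)) = -791/990 + 412*I*sqrt(6)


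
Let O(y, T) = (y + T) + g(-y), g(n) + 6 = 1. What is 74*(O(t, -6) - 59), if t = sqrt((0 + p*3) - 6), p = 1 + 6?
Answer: -5180 + 74*sqrt(15) ≈ -4893.4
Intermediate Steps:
g(n) = -5 (g(n) = -6 + 1 = -5)
p = 7
t = sqrt(15) (t = sqrt((0 + 7*3) - 6) = sqrt((0 + 21) - 6) = sqrt(21 - 6) = sqrt(15) ≈ 3.8730)
O(y, T) = -5 + T + y (O(y, T) = (y + T) - 5 = (T + y) - 5 = -5 + T + y)
74*(O(t, -6) - 59) = 74*((-5 - 6 + sqrt(15)) - 59) = 74*((-11 + sqrt(15)) - 59) = 74*(-70 + sqrt(15)) = -5180 + 74*sqrt(15)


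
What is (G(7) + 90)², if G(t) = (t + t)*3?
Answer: 17424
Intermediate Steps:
G(t) = 6*t (G(t) = (2*t)*3 = 6*t)
(G(7) + 90)² = (6*7 + 90)² = (42 + 90)² = 132² = 17424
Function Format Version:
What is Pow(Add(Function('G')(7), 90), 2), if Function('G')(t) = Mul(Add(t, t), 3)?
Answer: 17424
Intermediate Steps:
Function('G')(t) = Mul(6, t) (Function('G')(t) = Mul(Mul(2, t), 3) = Mul(6, t))
Pow(Add(Function('G')(7), 90), 2) = Pow(Add(Mul(6, 7), 90), 2) = Pow(Add(42, 90), 2) = Pow(132, 2) = 17424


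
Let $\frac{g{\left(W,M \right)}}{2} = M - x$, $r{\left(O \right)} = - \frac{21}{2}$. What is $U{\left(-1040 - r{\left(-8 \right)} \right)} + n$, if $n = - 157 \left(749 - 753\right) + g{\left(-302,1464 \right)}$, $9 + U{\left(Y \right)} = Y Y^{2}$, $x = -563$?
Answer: $- \frac{8729053995}{8} \approx -1.0911 \cdot 10^{9}$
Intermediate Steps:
$r{\left(O \right)} = - \frac{21}{2}$ ($r{\left(O \right)} = \left(-21\right) \frac{1}{2} = - \frac{21}{2}$)
$U{\left(Y \right)} = -9 + Y^{3}$ ($U{\left(Y \right)} = -9 + Y Y^{2} = -9 + Y^{3}$)
$g{\left(W,M \right)} = 1126 + 2 M$ ($g{\left(W,M \right)} = 2 \left(M - -563\right) = 2 \left(M + 563\right) = 2 \left(563 + M\right) = 1126 + 2 M$)
$n = 4682$ ($n = - 157 \left(749 - 753\right) + \left(1126 + 2 \cdot 1464\right) = \left(-157\right) \left(-4\right) + \left(1126 + 2928\right) = 628 + 4054 = 4682$)
$U{\left(-1040 - r{\left(-8 \right)} \right)} + n = \left(-9 + \left(-1040 - - \frac{21}{2}\right)^{3}\right) + 4682 = \left(-9 + \left(-1040 + \frac{21}{2}\right)^{3}\right) + 4682 = \left(-9 + \left(- \frac{2059}{2}\right)^{3}\right) + 4682 = \left(-9 - \frac{8729091379}{8}\right) + 4682 = - \frac{8729091451}{8} + 4682 = - \frac{8729053995}{8}$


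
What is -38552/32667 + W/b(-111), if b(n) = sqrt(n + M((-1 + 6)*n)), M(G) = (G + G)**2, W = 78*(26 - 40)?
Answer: -38552/32667 - 364*sqrt(1231989)/410663 ≈ -2.1640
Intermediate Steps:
W = -1092 (W = 78*(-14) = -1092)
M(G) = 4*G**2 (M(G) = (2*G)**2 = 4*G**2)
b(n) = sqrt(n + 100*n**2) (b(n) = sqrt(n + 4*((-1 + 6)*n)**2) = sqrt(n + 4*(5*n)**2) = sqrt(n + 4*(25*n**2)) = sqrt(n + 100*n**2))
-38552/32667 + W/b(-111) = -38552/32667 - 1092*sqrt(1231989)/1231989 = -38552/32667 - 364*sqrt(1231989)/410663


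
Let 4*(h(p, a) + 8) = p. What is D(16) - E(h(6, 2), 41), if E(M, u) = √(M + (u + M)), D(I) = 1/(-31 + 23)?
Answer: -⅛ - 2*√7 ≈ -5.4165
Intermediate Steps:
D(I) = -⅛ (D(I) = 1/(-8) = -⅛)
h(p, a) = -8 + p/4
E(M, u) = √(u + 2*M) (E(M, u) = √(M + (M + u)) = √(u + 2*M))
D(16) - E(h(6, 2), 41) = -⅛ - √(41 + 2*(-8 + (¼)*6)) = -⅛ - √(41 + 2*(-8 + 3/2)) = -⅛ - √(41 + 2*(-13/2)) = -⅛ - √(41 - 13) = -⅛ - √28 = -⅛ - 2*√7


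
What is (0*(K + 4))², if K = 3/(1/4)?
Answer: 0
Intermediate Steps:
K = 12 (K = 3/(¼) = 3*4 = 12)
(0*(K + 4))² = (0*(12 + 4))² = (0*16)² = 0² = 0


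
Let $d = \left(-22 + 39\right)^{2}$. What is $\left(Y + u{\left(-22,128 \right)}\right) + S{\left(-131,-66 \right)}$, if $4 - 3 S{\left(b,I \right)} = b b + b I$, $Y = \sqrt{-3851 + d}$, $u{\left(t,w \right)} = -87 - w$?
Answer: $-8816 + i \sqrt{3562} \approx -8816.0 + 59.682 i$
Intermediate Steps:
$d = 289$ ($d = 17^{2} = 289$)
$Y = i \sqrt{3562}$ ($Y = \sqrt{-3851 + 289} = \sqrt{-3562} = i \sqrt{3562} \approx 59.682 i$)
$S{\left(b,I \right)} = \frac{4}{3} - \frac{b^{2}}{3} - \frac{I b}{3}$ ($S{\left(b,I \right)} = \frac{4}{3} - \frac{b b + b I}{3} = \frac{4}{3} - \frac{b^{2} + I b}{3} = \frac{4}{3} - \left(\frac{b^{2}}{3} + \frac{I b}{3}\right) = \frac{4}{3} - \frac{b^{2}}{3} - \frac{I b}{3}$)
$\left(Y + u{\left(-22,128 \right)}\right) + S{\left(-131,-66 \right)} = \left(i \sqrt{3562} - 215\right) - \left(- \frac{4}{3} + 2882 + \frac{17161}{3}\right) = \left(i \sqrt{3562} - 215\right) - 8601 = \left(-215 + i \sqrt{3562}\right) - 8601 = -8816 + i \sqrt{3562}$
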